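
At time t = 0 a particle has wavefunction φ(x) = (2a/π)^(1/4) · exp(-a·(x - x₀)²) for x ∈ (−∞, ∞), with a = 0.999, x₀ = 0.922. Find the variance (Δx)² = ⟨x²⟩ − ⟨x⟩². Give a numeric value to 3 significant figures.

0.250

Compute ⟨x⟩ and ⟨x²⟩ separately, then (Δx)² = ⟨x²⟩ − ⟨x⟩².
Gaussian moments (u = x − x₀): ∫u^(2j)·e^(−2au²) du = (2j−1)!!/(4a)^j · √(π/(2a)), odd powers integrate to 0; here √(π/(2a)) = 1.2539.
⟨x⟩ = 0.92200 and ⟨x²⟩ = 1.1003.
(Δx)² = 1.1003 − (0.92200)² = 0.25025.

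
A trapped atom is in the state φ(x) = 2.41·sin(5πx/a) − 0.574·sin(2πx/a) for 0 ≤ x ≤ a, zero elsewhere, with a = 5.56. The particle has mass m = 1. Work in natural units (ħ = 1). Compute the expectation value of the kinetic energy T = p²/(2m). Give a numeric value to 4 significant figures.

T = −(ħ²/2m) d²/dx², so ⟨T⟩ = −(ħ²/2m) ∫ φ*·φ'' dx / ∫|φ|² dx; with m = 1.
d²/dx² sin(jπx/a) = −(jπ/a)²·sin(jπx/a); on 0 ≤ x ≤ a, ∫sin²(jπx/a) dx = a/2 and ∫sin(jπx/a)·sin(lπx/a) dx = 0 for j ≠ l, so only diagonal terms survive in ∫|φ|² and ∫φ·φ″; ∫φ·φ′ dx = [φ²/2] between the walls = 0.
State is unnormalized: ∫|φ|² dx = 17.062, and ∫φ*·(−ħ²/2m · φ'') dx = 65.022, so ⟨T⟩ = 65.022 / 17.062.
⟨T⟩ = 3.8108.

3.811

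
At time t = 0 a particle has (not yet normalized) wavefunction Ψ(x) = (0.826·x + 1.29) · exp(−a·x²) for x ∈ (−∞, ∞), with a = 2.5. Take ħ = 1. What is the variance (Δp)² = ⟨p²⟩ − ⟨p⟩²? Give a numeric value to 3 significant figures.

Compute ⟨p⟩ and ⟨p²⟩ separately; (Δp)² = ⟨p²⟩ − ⟨p⟩².
Expand each integrand as polynomial × e^(−2ax²) and use ∫x^(2j)·e^(−2ax²) dx = (2j−1)!!/(4a)^j · √(π/(2a)), odd powers → 0; here √(π/(2a)) = 0.79267. Differentiate with the product rule, d/dx e^(−ax²) = −2ax·e^(−ax²).
Normalization: ∫|Ψ|² dx = 1.3732.
⟨p⟩ = 0.0000 and ⟨p²⟩ = 2.6969.
(Δp)² = 2.6969 − (0.0000)² = 2.6969.

2.70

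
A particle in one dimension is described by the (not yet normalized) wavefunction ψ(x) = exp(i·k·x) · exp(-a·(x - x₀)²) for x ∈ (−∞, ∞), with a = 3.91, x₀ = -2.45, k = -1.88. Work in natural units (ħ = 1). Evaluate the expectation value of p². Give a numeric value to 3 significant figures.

p² ψ = −ħ² d²ψ/dx²; ⟨p²⟩ = −ħ² ∫ ψ*·ψ'' dx / ∫|ψ|² dx.
Gaussian moments (u = x − x₀): ∫u^(2j)·e^(−2au²) du = (2j−1)!!/(4a)^j · √(π/(2a)), odd powers integrate to 0; here √(π/(2a)) = 0.63383. Derivatives: ψ′ = (ik − 2au)·ψ, ψ″ = ((ik − 2au)² − 2a)·ψ; the odd-in-u pieces drop out.
State is unnormalized: ∫|ψ|² dx = 0.63383, and ∫ψ*·(−ħ² ψ'') dx = 4.7185, so ⟨p²⟩ = 4.7185 / 0.63383.
⟨p²⟩ = 7.4444.

7.44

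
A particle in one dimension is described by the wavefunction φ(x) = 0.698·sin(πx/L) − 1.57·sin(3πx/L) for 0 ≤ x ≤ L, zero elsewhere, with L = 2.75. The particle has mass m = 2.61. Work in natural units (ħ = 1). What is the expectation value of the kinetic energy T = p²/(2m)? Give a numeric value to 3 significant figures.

1.92

T = −(ħ²/2m) d²/dx², so ⟨T⟩ = −(ħ²/2m) ∫ φ*·φ'' dx / ∫|φ|² dx; with m = 2.61.
d²/dx² sin(jπx/L) = −(jπ/L)²·sin(jπx/L); on 0 ≤ x ≤ L, ∫sin²(jπx/L) dx = L/2 and ∫sin(jπx/L)·sin(lπx/L) dx = 0 for j ≠ l, so only diagonal terms survive in ∫|φ|² and ∫φ·φ″; ∫φ·φ′ dx = [φ²/2] between the walls = 0.
State is unnormalized: ∫|φ|² dx = 4.0591, and ∫φ*·(−ħ²/2m · φ'') dx = 7.7937, so ⟨T⟩ = 7.7937 / 4.0591.
⟨T⟩ = 1.9200.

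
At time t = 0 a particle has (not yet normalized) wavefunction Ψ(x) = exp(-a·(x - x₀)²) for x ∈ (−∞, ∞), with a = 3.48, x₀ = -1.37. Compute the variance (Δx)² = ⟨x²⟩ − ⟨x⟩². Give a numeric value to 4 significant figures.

0.07184

Compute ⟨x⟩ and ⟨x²⟩ separately, then (Δx)² = ⟨x²⟩ − ⟨x⟩².
Gaussian moments (u = x − x₀): ∫u^(2j)·e^(−2au²) du = (2j−1)!!/(4a)^j · √(π/(2a)), odd powers integrate to 0; here √(π/(2a)) = 0.67185.
Normalization: ∫|Ψ|² dx = 0.67185.
⟨x⟩ = -1.3700 and ⟨x²⟩ = 1.9487.
(Δx)² = 1.9487 − (-1.3700)² = 0.071839.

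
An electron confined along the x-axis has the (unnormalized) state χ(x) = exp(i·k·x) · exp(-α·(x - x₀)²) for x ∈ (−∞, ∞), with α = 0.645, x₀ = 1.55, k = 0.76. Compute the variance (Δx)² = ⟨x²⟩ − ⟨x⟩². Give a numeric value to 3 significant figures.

0.388

Compute ⟨x⟩ and ⟨x²⟩ separately, then (Δx)² = ⟨x²⟩ − ⟨x⟩².
Gaussian moments (u = x − x₀): ∫u^(2j)·e^(−2αu²) du = (2j−1)!!/(4α)^j · √(π/(2α)), odd powers integrate to 0; here √(π/(2α)) = 1.5606.
Normalization: ∫|χ|² dx = 1.5606.
⟨x⟩ = 1.5500 and ⟨x²⟩ = 2.7901.
(Δx)² = 2.7901 − (1.5500)² = 0.38760.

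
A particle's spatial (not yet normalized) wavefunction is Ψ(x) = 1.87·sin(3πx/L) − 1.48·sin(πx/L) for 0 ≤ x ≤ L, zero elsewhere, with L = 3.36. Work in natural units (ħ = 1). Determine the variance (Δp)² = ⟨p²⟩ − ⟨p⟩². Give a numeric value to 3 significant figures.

5.17

Compute ⟨p⟩ and ⟨p²⟩ separately; (Δp)² = ⟨p²⟩ − ⟨p⟩².
d²/dx² sin(jπx/L) = −(jπ/L)²·sin(jπx/L); on 0 ≤ x ≤ L, ∫sin²(jπx/L) dx = L/2 and ∫sin(jπx/L)·sin(lπx/L) dx = 0 for j ≠ l, so only diagonal terms survive in ∫|Ψ|² and ∫Ψ·Ψ″; ∫Ψ·Ψ′ dx = [Ψ²/2] between the walls = 0.
Normalization: ∫|Ψ|² dx = 9.5547.
⟨p⟩ = 0.0000 and ⟨p²⟩ = 5.1744.
(Δp)² = 5.1744 − (0.0000)² = 5.1744.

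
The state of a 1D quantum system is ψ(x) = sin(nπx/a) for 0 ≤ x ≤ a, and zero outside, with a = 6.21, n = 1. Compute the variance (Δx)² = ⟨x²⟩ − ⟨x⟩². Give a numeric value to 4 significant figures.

Compute ⟨x⟩ and ⟨x²⟩ separately, then (Δx)² = ⟨x²⟩ − ⟨x⟩².
With sin²θ = (1 − cos2θ)/2 on 0 ≤ x ≤ a: ∫sin²(nπx/a) dx = a/2, ∫x·sin²(nπx/a) dx = a²/4, ∫x²·sin²(nπx/a) dx = a³·(1/6 − 1/(4n²π²)); higher powers xᵏ the same way, integrating xᵏ·cos(2nπx/a) by parts.
Normalization: ∫|ψ|² dx = 3.1050.
⟨x⟩ = 3.1050 and ⟨x²⟩ = 10.901.
(Δx)² = 10.901 − (3.1050)² = 1.2600.

1.260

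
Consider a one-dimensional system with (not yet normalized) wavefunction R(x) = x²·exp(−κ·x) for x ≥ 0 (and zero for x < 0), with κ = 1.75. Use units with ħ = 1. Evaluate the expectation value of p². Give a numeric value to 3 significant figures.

1.02

p² R = −ħ² d²R/dx²; ⟨p²⟩ = −ħ² ∫ R*·R'' dx / ∫|R|² dx.
Differentiate x²·exp(−κ·x) with the product rule; every integrand then reduces to terms xʲ·e^(−2κx) on [0, ∞), with ∫₀^∞ xʲ·e^(−2κx) dx = j!/(2κ)^(j+1).
State is unnormalized: ∫|R|² dx = 0.045695, and ∫R*·(−ħ² R'') dx = 0.046647, so ⟨p²⟩ = 0.046647 / 0.045695.
⟨p²⟩ = 1.0208.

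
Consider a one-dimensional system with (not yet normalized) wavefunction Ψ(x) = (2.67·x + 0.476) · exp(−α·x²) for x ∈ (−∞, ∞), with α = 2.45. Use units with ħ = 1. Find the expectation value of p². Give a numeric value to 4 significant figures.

p² Ψ = −ħ² d²Ψ/dx²; ⟨p²⟩ = −ħ² ∫ Ψ*·Ψ'' dx / ∫|Ψ|² dx.
Expand each integrand as polynomial × e^(−2αx²) and use ∫x^(2j)·e^(−2αx²) dx = (2j−1)!!/(4α)^j · √(π/(2α)), odd powers → 0; here √(π/(2α)) = 0.80071. Differentiate with the product rule, d/dx e^(−αx²) = −2αx·e^(−αx²).
State is unnormalized: ∫|Ψ|² dx = 0.76389, and ∫Ψ*·(−ħ² Ψ'') dx = 4.7256, so ⟨p²⟩ = 4.7256 / 0.76389.
⟨p²⟩ = 6.1863.

6.186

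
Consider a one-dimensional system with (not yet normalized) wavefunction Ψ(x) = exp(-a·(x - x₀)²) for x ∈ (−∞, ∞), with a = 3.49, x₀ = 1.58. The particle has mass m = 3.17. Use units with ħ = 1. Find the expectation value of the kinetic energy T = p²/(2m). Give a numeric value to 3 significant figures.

0.550

T = −(ħ²/2m) d²/dx², so ⟨T⟩ = −(ħ²/2m) ∫ Ψ*·Ψ'' dx / ∫|Ψ|² dx; with m = 3.17.
Gaussian moments (u = x − x₀): ∫u^(2j)·e^(−2au²) du = (2j−1)!!/(4a)^j · √(π/(2a)), odd powers integrate to 0; here √(π/(2a)) = 0.67088. Derivatives: d/dx e^(−au²) = −2au·e^(−au²), d²/dx² e^(−au²) = (4a²u² − 2a)·e^(−au²).
State is unnormalized: ∫|Ψ|² dx = 0.67088, and ∫Ψ*·(−ħ²/2m · Ψ'') dx = 0.36930, so ⟨T⟩ = 0.36930 / 0.67088.
⟨T⟩ = 0.55047.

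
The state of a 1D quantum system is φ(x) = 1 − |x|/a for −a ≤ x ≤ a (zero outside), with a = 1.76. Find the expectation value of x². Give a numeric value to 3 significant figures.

⟨x²⟩ = ∫ x²·|φ|² dx / ∫|φ|² dx (integrals over the domain).
φ is even, so ∫ over [−a, a] = 2∫₀ᵃ with φ = 1 − x/a there: ∫₀ᵃ (1 − x/a)² dx = a/3, ∫₀ᵃ x²(1 − x/a)² dx = a³/30, ∫₀ᵃ x⁴(1 − x/a)² dx = a⁵/105.
State is unnormalized: ∫|φ|² dx = 1.1733, and ∫φ*·x²·φ dx = 0.36345, so ⟨x²⟩ = 0.36345 / 1.1733.
⟨x²⟩ = 0.30976.

0.310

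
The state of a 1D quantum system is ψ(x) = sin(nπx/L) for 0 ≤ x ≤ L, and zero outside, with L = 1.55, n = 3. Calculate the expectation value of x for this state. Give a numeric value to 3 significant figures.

0.775

⟨x⟩ = ∫ x·|ψ|² dx / ∫|ψ|² dx (integrals over the domain).
With sin²θ = (1 − cos2θ)/2 on 0 ≤ x ≤ L: ∫sin²(nπx/L) dx = L/2, ∫x·sin²(nπx/L) dx = L²/4, ∫x²·sin²(nπx/L) dx = L³·(1/6 − 1/(4n²π²)); higher powers xᵏ the same way, integrating xᵏ·cos(2nπx/L) by parts.
State is unnormalized: ∫|ψ|² dx = 0.77500, and ∫ψ*·x·ψ dx = 0.60063, so ⟨x⟩ = 0.60063 / 0.77500.
⟨x⟩ = 0.77500.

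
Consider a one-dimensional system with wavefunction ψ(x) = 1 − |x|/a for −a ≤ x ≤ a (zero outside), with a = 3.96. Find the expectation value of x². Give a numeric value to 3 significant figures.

1.57

⟨x²⟩ = ∫ x²·|ψ|² dx / ∫|ψ|² dx (integrals over the domain).
ψ is even, so ∫ over [−a, a] = 2∫₀ᵃ with ψ = 1 − x/a there: ∫₀ᵃ (1 − x/a)² dx = a/3, ∫₀ᵃ x²(1 − x/a)² dx = a³/30, ∫₀ᵃ x⁴(1 − x/a)² dx = a⁵/105.
State is unnormalized: ∫|ψ|² dx = 2.6400, and ∫ψ*·x²·ψ dx = 4.1399, so ⟨x²⟩ = 4.1399 / 2.6400.
⟨x²⟩ = 1.5682.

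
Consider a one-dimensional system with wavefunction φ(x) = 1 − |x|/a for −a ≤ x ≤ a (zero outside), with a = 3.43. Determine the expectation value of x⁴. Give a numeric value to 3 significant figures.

⟨x⁴⟩ = ∫ x⁴·|φ|² dx / ∫|φ|² dx (integrals over the domain).
φ is even, so ∫ over [−a, a] = 2∫₀ᵃ with φ = 1 − x/a there: ∫₀ᵃ (1 − x/a)² dx = a/3, ∫₀ᵃ x²(1 − x/a)² dx = a³/30, ∫₀ᵃ x⁴(1 − x/a)² dx = a⁵/105.
State is unnormalized: ∫|φ|² dx = 2.2867, and ∫φ*·x⁴·φ dx = 9.0430, so ⟨x⁴⟩ = 9.0430 / 2.2867.
⟨x⁴⟩ = 3.9547.

3.95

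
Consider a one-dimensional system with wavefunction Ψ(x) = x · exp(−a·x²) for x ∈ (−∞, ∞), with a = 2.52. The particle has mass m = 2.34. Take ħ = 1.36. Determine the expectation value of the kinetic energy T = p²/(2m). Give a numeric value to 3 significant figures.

T = −(ħ²/2m) d²/dx², so ⟨T⟩ = −(ħ²/2m) ∫ Ψ*·Ψ'' dx / ∫|Ψ|² dx; with m = 2.34.
Expand each integrand as polynomial × e^(−2ax²) and use ∫x^(2j)·e^(−2ax²) dx = (2j−1)!!/(4a)^j · √(π/(2a)), odd powers → 0; here √(π/(2a)) = 0.78951. Differentiate with the product rule, d/dx e^(−ax²) = −2ax·e^(−ax²).
State is unnormalized: ∫|Ψ|² dx = 0.078325, and ∫Ψ*·(−ħ²/2m · Ψ'') dx = 0.23402, so ⟨T⟩ = 0.23402 / 0.078325.
⟨T⟩ = 2.9878.

2.99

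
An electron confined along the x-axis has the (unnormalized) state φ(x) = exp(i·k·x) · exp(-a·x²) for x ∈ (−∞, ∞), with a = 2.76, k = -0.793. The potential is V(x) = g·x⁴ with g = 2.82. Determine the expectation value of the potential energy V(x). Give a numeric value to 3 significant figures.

0.0694

⟨V⟩ = ∫ V(x)·|φ|² dx / ∫|φ|² dx.
Gaussian moments: ∫x^(2j)·e^(−2ax²) dx = (2j−1)!!/(4a)^j · √(π/(2a)), odd powers integrate to 0; here √(π/(2a)) = 0.75441.
State is unnormalized: ∫|φ|² dx = 0.75441, and ∫φ*·V(x)·φ dx = 0.052365, so ⟨V⟩ = 0.052365 / 0.75441.
⟨V⟩ = 0.069412.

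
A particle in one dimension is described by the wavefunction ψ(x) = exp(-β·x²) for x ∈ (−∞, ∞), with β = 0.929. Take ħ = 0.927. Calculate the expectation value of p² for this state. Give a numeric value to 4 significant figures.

p² ψ = −ħ² d²ψ/dx²; ⟨p²⟩ = −ħ² ∫ ψ*·ψ'' dx / ∫|ψ|² dx.
Gaussian moments: ∫x^(2j)·e^(−2βx²) dx = (2j−1)!!/(4β)^j · √(π/(2β)), odd powers integrate to 0; here √(π/(2β)) = 1.3003. Derivatives: d/dx e^(−βx²) = −2βx·e^(−βx²), d²/dx² e^(−βx²) = (4β²x² − 2β)·e^(−βx²).
State is unnormalized: ∫|ψ|² dx = 1.3003, and ∫ψ*·(−ħ² ψ'') dx = 1.0381, so ⟨p²⟩ = 1.0381 / 1.3003.
⟨p²⟩ = 0.79832.

0.7983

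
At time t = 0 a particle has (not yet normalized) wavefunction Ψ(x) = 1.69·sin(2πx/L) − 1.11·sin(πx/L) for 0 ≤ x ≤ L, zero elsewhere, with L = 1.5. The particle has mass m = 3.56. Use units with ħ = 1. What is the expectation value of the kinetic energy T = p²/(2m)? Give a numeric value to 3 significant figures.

T = −(ħ²/2m) d²/dx², so ⟨T⟩ = −(ħ²/2m) ∫ Ψ*·Ψ'' dx / ∫|Ψ|² dx; with m = 3.56.
d²/dx² sin(jπx/L) = −(jπ/L)²·sin(jπx/L); on 0 ≤ x ≤ L, ∫sin²(jπx/L) dx = L/2 and ∫sin(jπx/L)·sin(lπx/L) dx = 0 for j ≠ l, so only diagonal terms survive in ∫|Ψ|² and ∫Ψ·Ψ″; ∫Ψ·Ψ′ dx = [Ψ²/2] between the walls = 0.
State is unnormalized: ∫|Ψ|² dx = 3.0662, and ∫Ψ*·(−ħ²/2m · Ψ'') dx = 5.8481, so ⟨T⟩ = 5.8481 / 3.0662.
⟨T⟩ = 1.9073.

1.91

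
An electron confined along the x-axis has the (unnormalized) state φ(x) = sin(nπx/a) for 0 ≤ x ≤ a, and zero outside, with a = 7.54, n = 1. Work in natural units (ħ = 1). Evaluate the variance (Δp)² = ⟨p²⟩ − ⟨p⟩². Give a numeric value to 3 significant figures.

Compute ⟨p⟩ and ⟨p²⟩ separately; (Δp)² = ⟨p²⟩ − ⟨p⟩².
d/dx sin(nπx/a) = (nπ/a)·cos(nπx/a) and d²/dx² sin(nπx/a) = −(nπ/a)²·sin(nπx/a); on 0 ≤ x ≤ a, ∫sin²(nπx/a) dx = a/2 and ∫sin(nπx/a)·cos(nπx/a) dx = 0.
Normalization: ∫|φ|² dx = 3.7700.
⟨p⟩ = 0.0000 and ⟨p²⟩ = 0.17360.
(Δp)² = 0.17360 − (0.0000)² = 0.17360.

0.174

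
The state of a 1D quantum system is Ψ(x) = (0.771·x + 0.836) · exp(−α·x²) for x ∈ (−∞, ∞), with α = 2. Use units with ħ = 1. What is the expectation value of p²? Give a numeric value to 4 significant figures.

2.384

p² Ψ = −ħ² d²Ψ/dx²; ⟨p²⟩ = −ħ² ∫ Ψ*·Ψ'' dx / ∫|Ψ|² dx.
Expand each integrand as polynomial × e^(−2αx²) and use ∫x^(2j)·e^(−2αx²) dx = (2j−1)!!/(4α)^j · √(π/(2α)), odd powers → 0; here √(π/(2α)) = 0.88623. Differentiate with the product rule, d/dx e^(−αx²) = −2αx·e^(−αx²).
State is unnormalized: ∫|Ψ|² dx = 0.68523, and ∫Ψ*·(−ħ² Ψ'') dx = 1.6339, so ⟨p²⟩ = 1.6339 / 0.68523.
⟨p²⟩ = 2.3844.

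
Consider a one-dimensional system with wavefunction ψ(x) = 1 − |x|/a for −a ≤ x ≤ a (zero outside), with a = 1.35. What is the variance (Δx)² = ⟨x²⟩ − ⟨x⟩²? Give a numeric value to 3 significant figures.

Compute ⟨x⟩ and ⟨x²⟩ separately, then (Δx)² = ⟨x²⟩ − ⟨x⟩².
ψ is even, so ∫ over [−a, a] = 2∫₀ᵃ with ψ = 1 − x/a there: ∫₀ᵃ (1 − x/a)² dx = a/3, ∫₀ᵃ x²(1 − x/a)² dx = a³/30, ∫₀ᵃ x⁴(1 − x/a)² dx = a⁵/105.
Normalization: ∫|ψ|² dx = 0.90000.
⟨x⟩ = 0.0000 and ⟨x²⟩ = 0.18225.
(Δx)² = 0.18225 − (0.0000)² = 0.18225.

0.182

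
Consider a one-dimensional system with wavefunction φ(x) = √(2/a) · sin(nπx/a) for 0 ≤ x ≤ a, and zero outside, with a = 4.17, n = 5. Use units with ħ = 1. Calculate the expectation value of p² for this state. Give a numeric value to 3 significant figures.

14.2

p² φ = −ħ² d²φ/dx²; ⟨p²⟩ = −ħ² ∫ φ*·φ'' dx.
d/dx sin(nπx/a) = (nπ/a)·cos(nπx/a) and d²/dx² sin(nπx/a) = −(nπ/a)²·sin(nπx/a); on 0 ≤ x ≤ a, ∫sin²(nπx/a) dx = a/2 and ∫sin(nπx/a)·cos(nπx/a) dx = 0.
⟨p²⟩ = 14.190.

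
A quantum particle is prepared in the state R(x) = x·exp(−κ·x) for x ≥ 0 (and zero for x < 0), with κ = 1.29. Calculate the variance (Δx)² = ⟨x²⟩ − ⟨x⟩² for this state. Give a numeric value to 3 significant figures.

Compute ⟨x⟩ and ⟨x²⟩ separately, then (Δx)² = ⟨x²⟩ − ⟨x⟩².
Every integrand reduces to terms xʲ·e^(−2κx) on [0, ∞); use ∫₀^∞ xʲ·e^(−2κx) dx = j!/(2κ)^(j+1).
Normalization: ∫|R|² dx = 0.11646.
⟨x⟩ = 1.1628 and ⟨x²⟩ = 1.8028.
(Δx)² = 1.8028 − (1.1628)² = 0.45069.

0.451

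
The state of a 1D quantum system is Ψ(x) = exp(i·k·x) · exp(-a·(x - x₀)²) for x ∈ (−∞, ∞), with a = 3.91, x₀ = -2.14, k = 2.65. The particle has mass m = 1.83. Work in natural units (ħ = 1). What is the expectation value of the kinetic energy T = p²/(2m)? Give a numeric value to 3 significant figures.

T = −(ħ²/2m) d²/dx², so ⟨T⟩ = −(ħ²/2m) ∫ Ψ*·Ψ'' dx / ∫|Ψ|² dx; with m = 1.83.
Gaussian moments (u = x − x₀): ∫u^(2j)·e^(−2au²) du = (2j−1)!!/(4a)^j · √(π/(2a)), odd powers integrate to 0; here √(π/(2a)) = 0.63383. Derivatives: Ψ′ = (ik − 2au)·Ψ, Ψ″ = ((ik − 2au)² − 2a)·Ψ; the odd-in-u pieces drop out.
State is unnormalized: ∫|Ψ|² dx = 0.63383, and ∫Ψ*·(−ħ²/2m · Ψ'') dx = 1.8933, so ⟨T⟩ = 1.8933 / 0.63383.
⟨T⟩ = 2.9870.

2.99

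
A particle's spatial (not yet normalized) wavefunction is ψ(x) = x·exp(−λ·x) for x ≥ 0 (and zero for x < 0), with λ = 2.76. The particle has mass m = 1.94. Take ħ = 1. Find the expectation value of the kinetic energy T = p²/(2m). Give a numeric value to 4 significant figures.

1.963

T = −(ħ²/2m) d²/dx², so ⟨T⟩ = −(ħ²/2m) ∫ ψ*·ψ'' dx / ∫|ψ|² dx; with m = 1.94.
Differentiate x·exp(−λ·x) with the product rule; every integrand then reduces to terms xʲ·e^(−2λx) on [0, ∞), with ∫₀^∞ xʲ·e^(−2λx) dx = j!/(2λ)^(j+1).
State is unnormalized: ∫|ψ|² dx = 0.011891, and ∫ψ*·(−ħ²/2m · ψ'') dx = 0.023345, so ⟨T⟩ = 0.023345 / 0.011891.
⟨T⟩ = 1.9633.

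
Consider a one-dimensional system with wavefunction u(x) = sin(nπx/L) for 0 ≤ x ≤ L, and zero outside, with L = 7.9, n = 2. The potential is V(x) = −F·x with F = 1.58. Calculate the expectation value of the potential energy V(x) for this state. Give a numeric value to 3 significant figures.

-6.24

⟨V⟩ = ∫ V(x)·|u|² dx / ∫|u|² dx.
With sin²θ = (1 − cos2θ)/2 on 0 ≤ x ≤ L: ∫sin²(nπx/L) dx = L/2, ∫x·sin²(nπx/L) dx = L²/4, ∫x²·sin²(nπx/L) dx = L³·(1/6 − 1/(4n²π²)); higher powers xᵏ the same way, integrating xᵏ·cos(2nπx/L) by parts.
State is unnormalized: ∫|u|² dx = 3.9500, and ∫u*·V(x)·u dx = -24.652, so ⟨V⟩ = -24.652 / 3.9500.
⟨V⟩ = -6.2410.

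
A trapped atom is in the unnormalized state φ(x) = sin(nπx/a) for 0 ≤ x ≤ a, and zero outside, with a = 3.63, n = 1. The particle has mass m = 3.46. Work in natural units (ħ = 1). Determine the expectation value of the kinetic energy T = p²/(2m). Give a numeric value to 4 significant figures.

0.1082

T = −(ħ²/2m) d²/dx², so ⟨T⟩ = −(ħ²/2m) ∫ φ*·φ'' dx / ∫|φ|² dx; with m = 3.46.
d/dx sin(nπx/a) = (nπ/a)·cos(nπx/a) and d²/dx² sin(nπx/a) = −(nπ/a)²·sin(nπx/a); on 0 ≤ x ≤ a, ∫sin²(nπx/a) dx = a/2 and ∫sin(nπx/a)·cos(nπx/a) dx = 0.
State is unnormalized: ∫|φ|² dx = 1.8150, and ∫φ*·(−ħ²/2m · φ'') dx = 0.19645, so ⟨T⟩ = 0.19645 / 1.8150.
⟨T⟩ = 0.10824.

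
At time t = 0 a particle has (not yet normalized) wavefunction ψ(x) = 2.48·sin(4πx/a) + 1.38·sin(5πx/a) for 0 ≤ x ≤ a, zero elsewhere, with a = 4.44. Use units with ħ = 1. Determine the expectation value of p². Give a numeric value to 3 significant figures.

p² ψ = −ħ² d²ψ/dx²; ⟨p²⟩ = −ħ² ∫ ψ*·ψ'' dx / ∫|ψ|² dx.
d²/dx² sin(jπx/a) = −(jπ/a)²·sin(jπx/a); on 0 ≤ x ≤ a, ∫sin²(jπx/a) dx = a/2 and ∫sin(jπx/a)·sin(lπx/a) dx = 0 for j ≠ l, so only diagonal terms survive in ∫|ψ|² and ∫ψ·ψ″; ∫ψ·ψ′ dx = [ψ²/2] between the walls = 0.
State is unnormalized: ∫|ψ|² dx = 17.882, and ∫ψ*·(−ħ² ψ'') dx = 162.29, so ⟨p²⟩ = 162.29 / 17.882.
⟨p²⟩ = 9.0757.

9.08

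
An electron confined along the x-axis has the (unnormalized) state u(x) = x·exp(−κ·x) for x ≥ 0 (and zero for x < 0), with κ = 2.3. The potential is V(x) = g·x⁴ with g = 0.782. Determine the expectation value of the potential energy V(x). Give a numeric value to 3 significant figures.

⟨V⟩ = ∫ V(x)·|u|² dx / ∫|u|² dx.
Every integrand reduces to terms xʲ·e^(−2κx) on [0, ∞); use ∫₀^∞ xʲ·e^(−2κx) dx = j!/(2κ)^(j+1).
State is unnormalized: ∫|u|² dx = 0.020547, and ∫u*·V(x)·u dx = 0.012919, so ⟨V⟩ = 0.012919 / 0.020547.
⟨V⟩ = 0.62875.

0.629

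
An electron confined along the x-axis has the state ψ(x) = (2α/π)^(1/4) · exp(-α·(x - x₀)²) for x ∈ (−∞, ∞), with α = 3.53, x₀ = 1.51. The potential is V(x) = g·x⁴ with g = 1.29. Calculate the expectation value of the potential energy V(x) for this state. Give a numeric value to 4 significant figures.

⟨V⟩ = ∫ V(x)·|ψ|² dx.
Gaussian moments (u = x − x₀): ∫u^(2j)·e^(−2αu²) du = (2j−1)!!/(4α)^j · √(π/(2α)), odd powers integrate to 0; here √(π/(2α)) = 0.66707.
⟨V⟩ = 7.9758.

7.976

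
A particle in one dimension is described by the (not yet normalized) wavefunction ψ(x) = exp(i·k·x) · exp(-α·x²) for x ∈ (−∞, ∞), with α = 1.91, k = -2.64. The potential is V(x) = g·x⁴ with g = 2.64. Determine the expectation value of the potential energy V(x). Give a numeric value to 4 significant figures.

0.1357

⟨V⟩ = ∫ V(x)·|ψ|² dx / ∫|ψ|² dx.
Gaussian moments: ∫x^(2j)·e^(−2αx²) dx = (2j−1)!!/(4α)^j · √(π/(2α)), odd powers integrate to 0; here √(π/(2α)) = 0.90687.
State is unnormalized: ∫|ψ|² dx = 0.90687, and ∫ψ*·V(x)·ψ dx = 0.12305, so ⟨V⟩ = 0.12305 / 0.90687.
⟨V⟩ = 0.13569.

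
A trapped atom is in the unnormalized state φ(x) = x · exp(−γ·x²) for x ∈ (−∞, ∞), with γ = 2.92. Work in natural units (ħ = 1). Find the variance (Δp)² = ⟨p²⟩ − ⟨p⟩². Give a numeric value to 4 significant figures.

Compute ⟨p⟩ and ⟨p²⟩ separately; (Δp)² = ⟨p²⟩ − ⟨p⟩².
Expand each integrand as polynomial × e^(−2γx²) and use ∫x^(2j)·e^(−2γx²) dx = (2j−1)!!/(4γ)^j · √(π/(2γ)), odd powers → 0; here √(π/(2γ)) = 0.73345. Differentiate with the product rule, d/dx e^(−γx²) = −2γx·e^(−γx²).
Normalization: ∫|φ|² dx = 0.062795.
⟨p⟩ = 0.0000 and ⟨p²⟩ = 8.7600.
(Δp)² = 8.7600 − (0.0000)² = 8.7600.

8.760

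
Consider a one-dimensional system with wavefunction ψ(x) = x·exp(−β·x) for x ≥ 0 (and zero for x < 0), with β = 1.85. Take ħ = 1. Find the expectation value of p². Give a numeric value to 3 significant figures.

3.42

p² ψ = −ħ² d²ψ/dx²; ⟨p²⟩ = −ħ² ∫ ψ*·ψ'' dx / ∫|ψ|² dx.
Differentiate x·exp(−β·x) with the product rule; every integrand then reduces to terms xʲ·e^(−2βx) on [0, ∞), with ∫₀^∞ xʲ·e^(−2βx) dx = j!/(2β)^(j+1).
State is unnormalized: ∫|ψ|² dx = 0.039484, and ∫ψ*·(−ħ² ψ'') dx = 0.13514, so ⟨p²⟩ = 0.13514 / 0.039484.
⟨p²⟩ = 3.4225.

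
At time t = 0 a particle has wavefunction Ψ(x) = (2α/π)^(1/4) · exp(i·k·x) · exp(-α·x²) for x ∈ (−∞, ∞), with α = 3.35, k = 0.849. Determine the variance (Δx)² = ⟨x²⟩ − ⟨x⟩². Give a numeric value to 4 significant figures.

Compute ⟨x⟩ and ⟨x²⟩ separately, then (Δx)² = ⟨x²⟩ − ⟨x⟩².
Gaussian moments: ∫x^(2j)·e^(−2αx²) dx = (2j−1)!!/(4α)^j · √(π/(2α)), odd powers integrate to 0; here √(π/(2α)) = 0.68476.
⟨x⟩ = 0.0000 and ⟨x²⟩ = 0.074627.
(Δx)² = 0.074627 − (0.0000)² = 0.074627.

0.07463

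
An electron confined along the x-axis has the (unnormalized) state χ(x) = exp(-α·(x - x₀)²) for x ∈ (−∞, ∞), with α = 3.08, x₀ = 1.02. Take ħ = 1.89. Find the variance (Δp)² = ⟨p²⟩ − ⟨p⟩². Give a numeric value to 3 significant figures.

Compute ⟨p⟩ and ⟨p²⟩ separately; (Δp)² = ⟨p²⟩ − ⟨p⟩².
Gaussian moments (u = x − x₀): ∫u^(2j)·e^(−2αu²) du = (2j−1)!!/(4α)^j · √(π/(2α)), odd powers integrate to 0; here √(π/(2α)) = 0.71414. Derivatives: d/dx e^(−αu²) = −2αu·e^(−αu²), d²/dx² e^(−αu²) = (4α²u² − 2α)·e^(−αu²).
Normalization: ∫|χ|² dx = 0.71414.
⟨p⟩ = 0.0000 and ⟨p²⟩ = 11.002.
(Δp)² = 11.002 − (0.0000)² = 11.002.

11.0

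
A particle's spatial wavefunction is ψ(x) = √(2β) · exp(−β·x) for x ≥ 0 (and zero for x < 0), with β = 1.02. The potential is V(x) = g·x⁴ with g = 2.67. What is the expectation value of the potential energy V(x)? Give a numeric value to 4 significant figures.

3.700

⟨V⟩ = ∫ V(x)·|ψ|² dx.
Every integrand reduces to terms xʲ·e^(−2βx) on [0, ∞); use ∫₀^∞ xʲ·e^(−2βx) dx = j!/(2β)^(j+1).
⟨V⟩ = 3.7000.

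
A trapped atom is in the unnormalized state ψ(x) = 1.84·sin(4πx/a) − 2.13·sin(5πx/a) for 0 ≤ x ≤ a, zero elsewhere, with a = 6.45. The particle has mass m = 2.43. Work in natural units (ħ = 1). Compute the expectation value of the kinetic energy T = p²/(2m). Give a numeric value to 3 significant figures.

T = −(ħ²/2m) d²/dx², so ⟨T⟩ = −(ħ²/2m) ∫ ψ*·ψ'' dx / ∫|ψ|² dx; with m = 2.43.
d²/dx² sin(jπx/a) = −(jπ/a)²·sin(jπx/a); on 0 ≤ x ≤ a, ∫sin²(jπx/a) dx = a/2 and ∫sin(jπx/a)·sin(lπx/a) dx = 0 for j ≠ l, so only diagonal terms survive in ∫|ψ|² and ∫ψ·ψ″; ∫ψ·ψ′ dx = [ψ²/2] between the walls = 0.
State is unnormalized: ∫|ψ|² dx = 25.550, and ∫ψ*·(−ħ²/2m · ψ'') dx = 26.383, so ⟨T⟩ = 26.383 / 25.550.
⟨T⟩ = 1.0326.

1.03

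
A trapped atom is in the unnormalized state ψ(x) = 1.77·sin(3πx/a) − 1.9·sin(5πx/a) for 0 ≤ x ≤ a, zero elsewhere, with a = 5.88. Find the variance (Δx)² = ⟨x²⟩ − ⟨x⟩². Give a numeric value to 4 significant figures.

Compute ⟨x⟩ and ⟨x²⟩ separately, then (Δx)² = ⟨x²⟩ − ⟨x⟩².
On 0 ≤ x ≤ a (j ≠ l): ∫sin²(jπx/a) dx = a/2, ∫sin(jπx/a)·sin(lπx/a) dx = 0; diagonal moments ∫x·sin²(jπx/a) dx = a²/4, ∫x²·sin²(jπx/a) dx = a³·(1/6 − 1/(4j²π²)); cross terms ∫x·sin(jπx/a)·sin(lπx/a) dx = 0 for j + l even and −4jla²/(π²(j² − l²)²) for j + l odd, ∫x²·sin(jπx/a)·sin(lπx/a) dx = (−1)^(j+l)·4jla³/(π²(j² − l²)²); higher powers the same way via product-to-sum and parts.
Normalization: ∫|ψ|² dx = 19.824.
⟨x⟩ = 2.9400 and ⟨x²⟩ = 9.7589.
(Δx)² = 9.7589 − (2.9400)² = 1.1153.

1.115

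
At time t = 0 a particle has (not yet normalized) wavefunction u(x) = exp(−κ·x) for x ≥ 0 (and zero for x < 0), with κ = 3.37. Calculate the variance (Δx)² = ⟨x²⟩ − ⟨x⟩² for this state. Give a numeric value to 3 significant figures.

0.0220

Compute ⟨x⟩ and ⟨x²⟩ separately, then (Δx)² = ⟨x²⟩ − ⟨x⟩².
Every integrand reduces to terms xʲ·e^(−2κx) on [0, ∞); use ∫₀^∞ xʲ·e^(−2κx) dx = j!/(2κ)^(j+1).
Normalization: ∫|u|² dx = 0.14837.
⟨x⟩ = 0.14837 and ⟨x²⟩ = 0.044026.
(Δx)² = 0.044026 − (0.14837)² = 0.022013.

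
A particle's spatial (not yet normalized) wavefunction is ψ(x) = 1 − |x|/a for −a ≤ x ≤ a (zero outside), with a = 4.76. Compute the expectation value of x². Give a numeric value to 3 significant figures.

2.27

⟨x²⟩ = ∫ x²·|ψ|² dx / ∫|ψ|² dx (integrals over the domain).
ψ is even, so ∫ over [−a, a] = 2∫₀ᵃ with ψ = 1 − x/a there: ∫₀ᵃ (1 − x/a)² dx = a/3, ∫₀ᵃ x²(1 − x/a)² dx = a³/30, ∫₀ᵃ x⁴(1 − x/a)² dx = a⁵/105.
State is unnormalized: ∫|ψ|² dx = 3.1733, and ∫ψ*·x²·ψ dx = 7.1900, so ⟨x²⟩ = 7.1900 / 3.1733.
⟨x²⟩ = 2.2658.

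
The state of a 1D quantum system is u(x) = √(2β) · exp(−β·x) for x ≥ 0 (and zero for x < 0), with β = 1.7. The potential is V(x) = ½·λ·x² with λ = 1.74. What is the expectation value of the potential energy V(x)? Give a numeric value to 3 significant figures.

0.151

⟨V⟩ = ∫ V(x)·|u|² dx.
Every integrand reduces to terms xʲ·e^(−2βx) on [0, ∞); use ∫₀^∞ xʲ·e^(−2βx) dx = j!/(2β)^(j+1).
⟨V⟩ = 0.15052.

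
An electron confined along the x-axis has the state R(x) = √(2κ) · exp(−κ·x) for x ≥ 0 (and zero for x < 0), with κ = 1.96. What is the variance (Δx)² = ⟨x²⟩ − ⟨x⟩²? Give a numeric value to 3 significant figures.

0.0651

Compute ⟨x⟩ and ⟨x²⟩ separately, then (Δx)² = ⟨x²⟩ − ⟨x⟩².
Every integrand reduces to terms xʲ·e^(−2κx) on [0, ∞); use ∫₀^∞ xʲ·e^(−2κx) dx = j!/(2κ)^(j+1).
⟨x⟩ = 0.25510 and ⟨x²⟩ = 0.13015.
(Δx)² = 0.13015 − (0.25510)² = 0.065077.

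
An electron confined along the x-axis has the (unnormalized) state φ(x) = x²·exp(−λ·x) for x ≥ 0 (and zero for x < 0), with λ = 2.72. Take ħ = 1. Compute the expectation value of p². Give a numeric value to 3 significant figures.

2.47

p² φ = −ħ² d²φ/dx²; ⟨p²⟩ = −ħ² ∫ φ*·φ'' dx / ∫|φ|² dx.
Differentiate x²·exp(−λ·x) with the product rule; every integrand then reduces to terms xʲ·e^(−2λx) on [0, ∞), with ∫₀^∞ xʲ·e^(−2λx) dx = j!/(2λ)^(j+1).
State is unnormalized: ∫|φ|² dx = 0.0050375, and ∫φ*·(−ħ² φ'') dx = 0.012423, so ⟨p²⟩ = 0.012423 / 0.0050375.
⟨p²⟩ = 2.4661.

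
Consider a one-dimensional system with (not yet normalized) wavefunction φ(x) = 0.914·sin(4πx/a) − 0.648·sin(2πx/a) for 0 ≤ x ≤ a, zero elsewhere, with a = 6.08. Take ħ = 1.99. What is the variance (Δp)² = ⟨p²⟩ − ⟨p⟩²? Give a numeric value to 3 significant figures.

12.7

Compute ⟨p⟩ and ⟨p²⟩ separately; (Δp)² = ⟨p²⟩ − ⟨p⟩².
d²/dx² sin(jπx/a) = −(jπ/a)²·sin(jπx/a); on 0 ≤ x ≤ a, ∫sin²(jπx/a) dx = a/2 and ∫sin(jπx/a)·sin(lπx/a) dx = 0 for j ≠ l, so only diagonal terms survive in ∫|φ|² and ∫φ·φ″; ∫φ·φ′ dx = [φ²/2] between the walls = 0.
Normalization: ∫|φ|² dx = 3.8161.
⟨p⟩ = 0.0000 and ⟨p²⟩ = 12.673.
(Δp)² = 12.673 − (0.0000)² = 12.673.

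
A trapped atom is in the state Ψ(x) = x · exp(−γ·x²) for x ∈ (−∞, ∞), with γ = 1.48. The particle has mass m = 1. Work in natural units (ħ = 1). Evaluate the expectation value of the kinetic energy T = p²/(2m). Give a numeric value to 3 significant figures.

T = −(ħ²/2m) d²/dx², so ⟨T⟩ = −(ħ²/2m) ∫ Ψ*·Ψ'' dx / ∫|Ψ|² dx; with m = 1.
Expand each integrand as polynomial × e^(−2γx²) and use ∫x^(2j)·e^(−2γx²) dx = (2j−1)!!/(4γ)^j · √(π/(2γ)), odd powers → 0; here √(π/(2γ)) = 1.0302. Differentiate with the product rule, d/dx e^(−γx²) = −2γx·e^(−γx²).
State is unnormalized: ∫|Ψ|² dx = 0.17402, and ∫Ψ*·(−ħ²/2m · Ψ'') dx = 0.38633, so ⟨T⟩ = 0.38633 / 0.17402.
⟨T⟩ = 2.2200.

2.22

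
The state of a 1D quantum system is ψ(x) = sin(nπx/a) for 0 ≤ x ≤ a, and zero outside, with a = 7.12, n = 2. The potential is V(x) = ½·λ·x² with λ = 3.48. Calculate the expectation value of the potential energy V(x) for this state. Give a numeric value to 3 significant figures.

28.3

⟨V⟩ = ∫ V(x)·|ψ|² dx / ∫|ψ|² dx.
With sin²θ = (1 − cos2θ)/2 on 0 ≤ x ≤ a: ∫sin²(nπx/a) dx = a/2, ∫x·sin²(nπx/a) dx = a²/4, ∫x²·sin²(nπx/a) dx = a³·(1/6 − 1/(4n²π²)); higher powers xᵏ the same way, integrating xᵏ·cos(2nπx/a) by parts.
State is unnormalized: ∫|ψ|² dx = 3.5600, and ∫ψ*·V(x)·ψ dx = 100.70, so ⟨V⟩ = 100.70 / 3.5600.
⟨V⟩ = 28.286.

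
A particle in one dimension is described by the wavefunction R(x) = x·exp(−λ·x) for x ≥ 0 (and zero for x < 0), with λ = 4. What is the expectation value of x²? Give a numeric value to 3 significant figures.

0.188

⟨x²⟩ = ∫ x²·|R|² dx / ∫|R|² dx (integrals over the domain).
Every integrand reduces to terms xʲ·e^(−2λx) on [0, ∞); use ∫₀^∞ xʲ·e^(−2λx) dx = j!/(2λ)^(j+1).
State is unnormalized: ∫|R|² dx = 0.0039063, and ∫R*·x²·R dx = 0.00073242, so ⟨x²⟩ = 0.00073242 / 0.0039063.
⟨x²⟩ = 0.18750.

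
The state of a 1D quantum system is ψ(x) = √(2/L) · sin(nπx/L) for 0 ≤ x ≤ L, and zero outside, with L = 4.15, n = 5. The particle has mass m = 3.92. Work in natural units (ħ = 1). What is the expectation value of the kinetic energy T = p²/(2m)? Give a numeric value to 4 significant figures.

1.827

T = −(ħ²/2m) d²/dx², so ⟨T⟩ = −(ħ²/2m) ∫ ψ*·ψ'' dx; with m = 3.92.
d/dx sin(nπx/L) = (nπ/L)·cos(nπx/L) and d²/dx² sin(nπx/L) = −(nπ/L)²·sin(nπx/L); on 0 ≤ x ≤ L, ∫sin²(nπx/L) dx = L/2 and ∫sin(nπx/L)·cos(nπx/L) dx = 0.
⟨T⟩ = 1.8274.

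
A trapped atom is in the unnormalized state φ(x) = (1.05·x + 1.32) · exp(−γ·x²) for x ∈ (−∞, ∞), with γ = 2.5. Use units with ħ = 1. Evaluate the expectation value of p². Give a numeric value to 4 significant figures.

p² φ = −ħ² d²φ/dx²; ⟨p²⟩ = −ħ² ∫ φ*·φ'' dx / ∫|φ|² dx.
Expand each integrand as polynomial × e^(−2γx²) and use ∫x^(2j)·e^(−2γx²) dx = (2j−1)!!/(4γ)^j · √(π/(2γ)), odd powers → 0; here √(π/(2γ)) = 0.79267. Differentiate with the product rule, d/dx e^(−γx²) = −2γx·e^(−γx²).
State is unnormalized: ∫|φ|² dx = 1.4685, and ∫φ*·(−ħ² φ'') dx = 4.1083, so ⟨p²⟩ = 4.1083 / 1.4685.
⟨p²⟩ = 2.7975.

2.798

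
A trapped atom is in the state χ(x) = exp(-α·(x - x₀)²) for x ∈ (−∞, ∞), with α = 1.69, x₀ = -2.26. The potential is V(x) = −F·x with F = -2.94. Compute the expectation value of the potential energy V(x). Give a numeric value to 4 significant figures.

-6.644

⟨V⟩ = ∫ V(x)·|χ|² dx / ∫|χ|² dx.
Gaussian moments (u = x − x₀): ∫u^(2j)·e^(−2αu²) du = (2j−1)!!/(4α)^j · √(π/(2α)), odd powers integrate to 0; here √(π/(2α)) = 0.96409.
State is unnormalized: ∫|χ|² dx = 0.96409, and ∫χ*·V(x)·χ dx = -6.4058, so ⟨V⟩ = -6.4058 / 0.96409.
⟨V⟩ = -6.6444.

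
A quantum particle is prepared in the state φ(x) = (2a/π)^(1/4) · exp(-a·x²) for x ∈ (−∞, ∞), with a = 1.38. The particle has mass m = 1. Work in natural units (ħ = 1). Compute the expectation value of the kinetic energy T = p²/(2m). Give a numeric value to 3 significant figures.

0.690

T = −(ħ²/2m) d²/dx², so ⟨T⟩ = −(ħ²/2m) ∫ φ*·φ'' dx; with m = 1.
Gaussian moments: ∫x^(2j)·e^(−2ax²) dx = (2j−1)!!/(4a)^j · √(π/(2a)), odd powers integrate to 0; here √(π/(2a)) = 1.0669. Derivatives: d/dx e^(−ax²) = −2ax·e^(−ax²), d²/dx² e^(−ax²) = (4a²x² − 2a)·e^(−ax²).
⟨T⟩ = 0.69000.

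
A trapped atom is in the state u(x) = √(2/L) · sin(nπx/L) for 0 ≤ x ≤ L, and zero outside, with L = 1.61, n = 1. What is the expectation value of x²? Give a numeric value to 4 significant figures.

⟨x²⟩ = ∫ x²·|u|² dx (integrals over the domain).
With sin²θ = (1 − cos2θ)/2 on 0 ≤ x ≤ L: ∫sin²(nπx/L) dx = L/2, ∫x·sin²(nπx/L) dx = L²/4, ∫x²·sin²(nπx/L) dx = L³·(1/6 − 1/(4n²π²)); higher powers xᵏ the same way, integrating xᵏ·cos(2nπx/L) by parts.
⟨x²⟩ = 0.73272.

0.7327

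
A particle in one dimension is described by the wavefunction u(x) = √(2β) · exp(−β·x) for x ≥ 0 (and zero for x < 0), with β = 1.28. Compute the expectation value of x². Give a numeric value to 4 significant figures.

⟨x²⟩ = ∫ x²·|u|² dx (integrals over the domain).
Every integrand reduces to terms xʲ·e^(−2βx) on [0, ∞); use ∫₀^∞ xʲ·e^(−2βx) dx = j!/(2β)^(j+1).
⟨x²⟩ = 0.30518.

0.3052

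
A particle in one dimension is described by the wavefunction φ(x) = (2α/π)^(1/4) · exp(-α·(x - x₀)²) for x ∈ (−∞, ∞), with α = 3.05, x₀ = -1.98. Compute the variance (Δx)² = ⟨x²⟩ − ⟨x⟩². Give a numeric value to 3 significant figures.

0.0820

Compute ⟨x⟩ and ⟨x²⟩ separately, then (Δx)² = ⟨x²⟩ − ⟨x⟩².
Gaussian moments (u = x − x₀): ∫u^(2j)·e^(−2αu²) du = (2j−1)!!/(4α)^j · √(π/(2α)), odd powers integrate to 0; here √(π/(2α)) = 0.71765.
⟨x⟩ = -1.9800 and ⟨x²⟩ = 4.0024.
(Δx)² = 4.0024 − (-1.9800)² = 0.081967.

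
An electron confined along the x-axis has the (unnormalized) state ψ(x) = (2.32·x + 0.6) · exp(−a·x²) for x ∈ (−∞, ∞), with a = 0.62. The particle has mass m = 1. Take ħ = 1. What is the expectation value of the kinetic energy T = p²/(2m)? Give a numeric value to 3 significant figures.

0.842

T = −(ħ²/2m) d²/dx², so ⟨T⟩ = −(ħ²/2m) ∫ ψ*·ψ'' dx / ∫|ψ|² dx; with m = 1.
Expand each integrand as polynomial × e^(−2ax²) and use ∫x^(2j)·e^(−2ax²) dx = (2j−1)!!/(4a)^j · √(π/(2a)), odd powers → 0; here √(π/(2a)) = 1.5917. Differentiate with the product rule, d/dx e^(−ax²) = −2ax·e^(−ax²).
State is unnormalized: ∫|ψ|² dx = 4.0275, and ∫ψ*·(−ħ²/2m · ψ'') dx = 3.3903, so ⟨T⟩ = 3.3903 / 4.0275.
⟨T⟩ = 0.84179.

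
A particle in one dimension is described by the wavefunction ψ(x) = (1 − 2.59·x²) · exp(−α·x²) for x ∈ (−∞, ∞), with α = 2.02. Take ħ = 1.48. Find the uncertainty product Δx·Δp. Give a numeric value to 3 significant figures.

Δx = √(⟨x²⟩−⟨x⟩²), Δp = √(⟨p²⟩−⟨p⟩²).
Expand each integrand as polynomial × e^(−2αx²) and use ∫x^(2j)·e^(−2αx²) dx = (2j−1)!!/(4α)^j · √(π/(2α)), odd powers → 0; here √(π/(2α)) = 0.88183. Differentiate with the product rule, d/dx e^(−αx²) = −2αx·e^(−αx²).
Normalization: ∫|ψ|² dx = 0.58832.
⟨x⟩ = 0.0000, ⟨x²⟩ = 0.11464 ⇒ Δx = 0.33858.
⟨p⟩ = 0.0000, ⟨p²⟩ = 15.654 ⇒ Δp = 3.9565.
Δx·Δp = 1.3396.

1.34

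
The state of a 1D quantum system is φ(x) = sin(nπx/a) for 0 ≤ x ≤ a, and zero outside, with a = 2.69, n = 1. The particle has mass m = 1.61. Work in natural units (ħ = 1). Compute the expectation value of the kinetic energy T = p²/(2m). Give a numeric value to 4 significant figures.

0.4236

T = −(ħ²/2m) d²/dx², so ⟨T⟩ = −(ħ²/2m) ∫ φ*·φ'' dx / ∫|φ|² dx; with m = 1.61.
d/dx sin(nπx/a) = (nπ/a)·cos(nπx/a) and d²/dx² sin(nπx/a) = −(nπ/a)²·sin(nπx/a); on 0 ≤ x ≤ a, ∫sin²(nπx/a) dx = a/2 and ∫sin(nπx/a)·cos(nπx/a) dx = 0.
State is unnormalized: ∫|φ|² dx = 1.3450, and ∫φ*·(−ħ²/2m · φ'') dx = 0.56972, so ⟨T⟩ = 0.56972 / 1.3450.
⟨T⟩ = 0.42358.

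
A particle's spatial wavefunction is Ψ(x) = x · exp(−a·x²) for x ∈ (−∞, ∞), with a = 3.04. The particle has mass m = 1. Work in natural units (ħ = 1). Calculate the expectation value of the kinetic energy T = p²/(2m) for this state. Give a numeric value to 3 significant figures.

T = −(ħ²/2m) d²/dx², so ⟨T⟩ = −(ħ²/2m) ∫ Ψ*·Ψ'' dx / ∫|Ψ|² dx; with m = 1.
Expand each integrand as polynomial × e^(−2ax²) and use ∫x^(2j)·e^(−2ax²) dx = (2j−1)!!/(4a)^j · √(π/(2a)), odd powers → 0; here √(π/(2a)) = 0.71882. Differentiate with the product rule, d/dx e^(−ax²) = −2ax·e^(−ax²).
State is unnormalized: ∫|Ψ|² dx = 0.059114, and ∫Ψ*·(−ħ²/2m · Ψ'') dx = 0.26956, so ⟨T⟩ = 0.26956 / 0.059114.
⟨T⟩ = 4.5600.

4.56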